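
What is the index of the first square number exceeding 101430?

Solve n² > 101430 for integer n.
The largest n with value ≤ 101430 is 318 (since 101124 ≤ 101430 < 101761), so the first above is n = 319, value 101761.

319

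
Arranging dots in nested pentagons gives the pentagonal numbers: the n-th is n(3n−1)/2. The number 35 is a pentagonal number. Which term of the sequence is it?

5

Set n(3n−1)/2 = 35, giving 3n² − n − 70 = 0.
The discriminant is 1 + 24·35 = 841, and √841 = 29.
So n = (1 + 29) / 6 = 30/6 = 5.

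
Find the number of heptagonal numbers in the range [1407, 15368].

The n-th heptagonal number is n(5n−3)/2.
Smallest index with value ≥ 1407: n = 25 (giving 1525).
Largest index with value ≤ 15368: n = 78 (giving 15093).
Indices 25 through 78: 54 terms.

54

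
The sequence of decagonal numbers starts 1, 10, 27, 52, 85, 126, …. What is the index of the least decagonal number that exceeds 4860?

36

Solve n(4n−3) > 4860 for integer n.
The largest n with value ≤ 4860 is 35 (since 4795 ≤ 4860 < 5076), so the first above is n = 36, value 5076.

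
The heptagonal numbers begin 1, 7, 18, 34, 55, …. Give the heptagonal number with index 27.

The 27th heptagonal number is n(5n−3)/2 with n = 27.
27·(5·27 − 3)/2 = 27·132/2 = 27·66 = 1782.

1782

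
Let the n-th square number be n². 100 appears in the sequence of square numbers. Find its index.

We need n² = 100, so n = √100 = 10.
Check: 10² = 100. ✓

10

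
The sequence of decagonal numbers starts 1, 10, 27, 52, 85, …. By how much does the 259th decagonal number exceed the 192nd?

259·(4·259 − 3) = 267547 and 192·(4·192 − 3) = 146880.
Difference: 267547 − 146880 = 120667.

120667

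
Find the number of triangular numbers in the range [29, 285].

The n-th triangular number is n(n+1)/2.
Smallest index with value ≥ 29: n = 8 (giving 36).
Largest index with value ≤ 285: n = 23 (giving 276).
Indices 8 through 23: 16 terms.

16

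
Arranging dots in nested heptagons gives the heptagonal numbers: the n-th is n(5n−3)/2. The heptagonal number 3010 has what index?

Set n(5n−3)/2 = 3010, giving 5n² − 3n − 6020 = 0.
The discriminant is 9 + 40·3010 = 120409, and √120409 = 347.
So n = (3 + 347) / 10 = 350/10 = 35.
Check: 35·(5·35 − 3)/2 = 3010. ✓

35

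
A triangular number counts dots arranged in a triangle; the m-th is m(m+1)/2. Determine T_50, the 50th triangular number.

The 50th triangular number is n(n+1)/2 with n = 50.
50·51/2 = 2550/2 = 1275.

1275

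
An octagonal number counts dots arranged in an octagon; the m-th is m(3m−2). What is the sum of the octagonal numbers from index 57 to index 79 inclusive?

318964

Σ i(3i−2) = 3Σi² − 2Σi over i = 57..79.
Σi = 3160 − 1596 = 1564 and Σi² = 167480 − 60116 = 107364.
3·107364 − 2·1564 = 318964.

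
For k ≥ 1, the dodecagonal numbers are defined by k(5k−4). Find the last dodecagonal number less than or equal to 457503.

454812

Solve n(5n−4) ≤ 457503 for integer n.
n = 302 gives 454812 ≤ 457503, while n = 303 gives 457833 > 457503; so the answer is 454812.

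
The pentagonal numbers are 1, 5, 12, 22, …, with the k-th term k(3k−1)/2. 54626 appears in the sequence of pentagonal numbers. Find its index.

Set n(3n−1)/2 = 54626, giving 3n² − n − 109252 = 0.
The discriminant is 1 + 24·54626 = 1311025, and √1311025 = 1145.
So n = (1 + 1145) / 6 = 1146/6 = 191.

191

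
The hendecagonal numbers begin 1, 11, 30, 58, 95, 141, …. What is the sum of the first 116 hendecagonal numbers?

2347956

Σ i(9i−7)/2 = (9Σi² − 7Σi) / 2 over i = 1..116.
Σi = 6786 and Σi² = 527046.
(9·527046 − 7·6786) / 2 = 4695912/2 = 2347956.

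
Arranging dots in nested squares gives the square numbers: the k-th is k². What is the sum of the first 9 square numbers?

Σ_{i=1}^{9} i² = 9·10·19/6 = 285.

285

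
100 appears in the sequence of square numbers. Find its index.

10

We need n² = 100, so n = √100 = 10.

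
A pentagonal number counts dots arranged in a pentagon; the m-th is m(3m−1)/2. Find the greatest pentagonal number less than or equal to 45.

35

Solve n(3n−1)/2 ≤ 45 for integer n.
n = 5 gives 35 ≤ 45, while n = 6 gives 51 > 45; so the answer is 35.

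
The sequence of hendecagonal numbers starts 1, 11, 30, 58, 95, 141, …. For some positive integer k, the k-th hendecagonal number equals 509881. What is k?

337

Set n(9n−7)/2 = 509881, giving 9n² − 7n − 1019762 = 0.
The discriminant is 49 + 72·509881 = 36711481, and √36711481 = 6059.
So n = (7 + 6059) / 18 = 6066/18 = 337.
Check: 337·(9·337 − 7)/2 = 509881. ✓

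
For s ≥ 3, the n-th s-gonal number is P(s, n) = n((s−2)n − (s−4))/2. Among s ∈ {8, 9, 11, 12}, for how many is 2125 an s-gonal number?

1

s = 8: P(8, 26) = 1976 and P(8, 27) = 2133; 2125 is not s-gonal.
s = 9: P(9, 25) = 2125. ✓
s = 11: P(11, 22) = 2101 and P(11, 23) = 2300; 2125 is not s-gonal.
s = 12: P(12, 21) = 2121 and P(12, 22) = 2332; 2125 is not s-gonal.
Hits: s ∈ {9} → 1.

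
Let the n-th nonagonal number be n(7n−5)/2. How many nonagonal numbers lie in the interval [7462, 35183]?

54

The n-th nonagonal number is n(7n−5)/2.
Smallest index with value ≥ 7462: n = 47 (giving 7614).
Largest index with value ≤ 35183: n = 100 (giving 34750).
Indices 47 through 100: 54 terms.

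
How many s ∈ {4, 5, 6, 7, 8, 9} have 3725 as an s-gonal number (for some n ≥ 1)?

s = 4: P(4, 61) = 3721 and P(4, 62) = 3844; 3725 is not s-gonal.
s = 5: P(5, 50) = 3725. ✓
s = 6: P(6, 43) = 3655 and P(6, 44) = 3828; 3725 is not s-gonal.
s = 7: P(7, 38) = 3553 and P(7, 39) = 3744; 3725 is not s-gonal.
s = 8: P(8, 35) = 3605 and P(8, 36) = 3816; 3725 is not s-gonal.
s = 9: P(9, 32) = 3504 and P(9, 33) = 3729; 3725 is not s-gonal.
Hits: s ∈ {5} → 1.

1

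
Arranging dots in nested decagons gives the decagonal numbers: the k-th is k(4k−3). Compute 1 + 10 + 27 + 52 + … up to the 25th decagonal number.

Σ i(4i−3) = 4Σi² − 3Σi over i = 1..25.
Σi = 325 and Σi² = 5525.
4·5525 − 3·325 = 21125.

21125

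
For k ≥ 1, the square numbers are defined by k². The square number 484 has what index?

22

We need n² = 484, so n = √484 = 22.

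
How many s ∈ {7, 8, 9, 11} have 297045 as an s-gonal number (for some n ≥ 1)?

2

s = 7: P(7, 345) = 297045. ✓
s = 8: P(8, 315) = 297045. ✓
s = 9: P(9, 291) = 295656 and P(9, 292) = 297694; 297045 is not s-gonal.
s = 11: P(11, 257) = 296321 and P(11, 258) = 298635; 297045 is not s-gonal.
Hits: s ∈ {7, 8} → 2.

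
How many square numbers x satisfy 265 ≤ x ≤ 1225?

The n-th square number is n².
Smallest index with value ≥ 265: n = 17 (giving 289).
Largest index with value ≤ 1225: n = 35 (giving 1225).
Indices 17 through 35: 19 terms.

19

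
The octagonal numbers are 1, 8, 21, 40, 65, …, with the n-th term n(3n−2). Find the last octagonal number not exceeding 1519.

1408

Solve n(3n−2) ≤ 1519 for integer n.
n = 22 gives 1408 ≤ 1519, while n = 23 gives 1541 > 1519; so the answer is 1408.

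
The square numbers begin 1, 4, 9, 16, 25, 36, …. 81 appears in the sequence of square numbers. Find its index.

We need n² = 81, so n = √81 = 9.

9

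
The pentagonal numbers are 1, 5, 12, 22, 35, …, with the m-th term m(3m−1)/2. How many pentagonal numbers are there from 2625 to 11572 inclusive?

The n-th pentagonal number is n(3n−1)/2.
Smallest index with value ≥ 2625: n = 42 (giving 2625).
Largest index with value ≤ 11572: n = 88 (giving 11572).
Indices 42 through 88: 47 terms.

47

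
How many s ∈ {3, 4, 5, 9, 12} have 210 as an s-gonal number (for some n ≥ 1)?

2

s = 3: P(3, 20) = 210. ✓
s = 4: P(4, 14) = 196 and P(4, 15) = 225; 210 is not s-gonal.
s = 5: P(5, 12) = 210. ✓
s = 9: P(9, 8) = 204 and P(9, 9) = 261; 210 is not s-gonal.
s = 12: P(12, 6) = 156 and P(12, 7) = 217; 210 is not s-gonal.
Hits: s ∈ {3, 5} → 2.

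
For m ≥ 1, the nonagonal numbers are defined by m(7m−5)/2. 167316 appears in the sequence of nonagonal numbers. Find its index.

219

Set n(7n−5)/2 = 167316, giving 7n² − 5n − 334632 = 0.
The discriminant is 25 + 56·167316 = 9369721, and √9369721 = 3061.
So n = (5 + 3061) / 14 = 3066/14 = 219.
Check: 219·(7·219 − 5)/2 = 167316. ✓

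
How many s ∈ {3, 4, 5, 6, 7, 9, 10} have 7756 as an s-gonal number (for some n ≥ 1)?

s = 3: P(3, 124) = 7750 and P(3, 125) = 7875; 7756 is not s-gonal.
s = 4: P(4, 88) = 7744 and P(4, 89) = 7921; 7756 is not s-gonal.
s = 5: P(5, 72) = 7740 and P(5, 73) = 7957; 7756 is not s-gonal.
s = 6: P(6, 62) = 7626 and P(6, 63) = 7875; 7756 is not s-gonal.
s = 7: P(7, 56) = 7756. ✓
s = 9: P(9, 47) = 7614 and P(9, 48) = 7944; 7756 is not s-gonal.
s = 10: P(10, 44) = 7612 and P(10, 45) = 7965; 7756 is not s-gonal.
Hits: s ∈ {7} → 1.

1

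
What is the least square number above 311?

Solve n² > 311 for integer n.
The largest n with value ≤ 311 is 17 (since 289 ≤ 311 < 324), so the first above is n = 18, value 324.

324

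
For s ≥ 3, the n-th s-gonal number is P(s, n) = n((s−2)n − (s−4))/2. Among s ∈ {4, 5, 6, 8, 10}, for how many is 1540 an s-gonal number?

s = 4: P(4, 39) = 1521 and P(4, 40) = 1600; 1540 is not s-gonal.
s = 5: P(5, 32) = 1520 and P(5, 33) = 1617; 1540 is not s-gonal.
s = 6: P(6, 28) = 1540. ✓
s = 8: P(8, 22) = 1408 and P(8, 23) = 1541; 1540 is not s-gonal.
s = 10: P(10, 20) = 1540. ✓
Hits: s ∈ {6, 10} → 2.

2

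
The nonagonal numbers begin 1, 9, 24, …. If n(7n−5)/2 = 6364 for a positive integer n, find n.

Set n(7n−5)/2 = 6364, giving 7n² − 5n − 12728 = 0.
So n = (5 + 597) / 14 = 602/14 = 43.

43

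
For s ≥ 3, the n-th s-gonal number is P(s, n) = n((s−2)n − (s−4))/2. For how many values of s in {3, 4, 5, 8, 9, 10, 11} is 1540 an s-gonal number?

s = 3: P(3, 55) = 1540. ✓
s = 4: P(4, 39) = 1521 and P(4, 40) = 1600; 1540 is not s-gonal.
s = 5: P(5, 32) = 1520 and P(5, 33) = 1617; 1540 is not s-gonal.
s = 8: P(8, 22) = 1408 and P(8, 23) = 1541; 1540 is not s-gonal.
s = 9: P(9, 21) = 1491 and P(9, 22) = 1639; 1540 is not s-gonal.
s = 10: P(10, 20) = 1540. ✓
s = 11: P(11, 18) = 1395 and P(11, 19) = 1558; 1540 is not s-gonal.
Hits: s ∈ {3, 10} → 2.

2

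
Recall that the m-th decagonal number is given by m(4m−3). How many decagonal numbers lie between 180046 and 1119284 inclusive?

317

The n-th decagonal number is n(4n−3).
Smallest index with value ≥ 180046: n = 213 (giving 180837).
Largest index with value ≤ 1119284: n = 529 (giving 1117777).
Indices 213 through 529: 317 terms.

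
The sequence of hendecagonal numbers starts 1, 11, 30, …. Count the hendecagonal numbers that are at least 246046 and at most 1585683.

360

The n-th hendecagonal number is n(9n−7)/2.
Smallest index with value ≥ 246046: n = 235 (giving 247690).
Largest index with value ≤ 1585683: n = 594 (giving 1585683).
Indices 235 through 594: 360 terms.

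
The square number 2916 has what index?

We need n² = 2916, so n = √2916 = 54.

54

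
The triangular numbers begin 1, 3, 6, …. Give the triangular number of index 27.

The 27th triangular number is n(n+1)/2 with n = 27.
27·28/2 = 756/2 = 378.

378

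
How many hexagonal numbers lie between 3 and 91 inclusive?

The n-th hexagonal number is n(2n−1).
Smallest index with value ≥ 3: n = 2 (giving 6).
Largest index with value ≤ 91: n = 7 (giving 91).
Indices 2 through 7: 6 terms.

6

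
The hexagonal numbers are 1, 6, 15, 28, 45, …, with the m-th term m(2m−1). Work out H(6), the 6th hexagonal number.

The 6th hexagonal number is n(2n−1) with n = 6.
6·(2·6 − 1) = 6·11 = 66.

66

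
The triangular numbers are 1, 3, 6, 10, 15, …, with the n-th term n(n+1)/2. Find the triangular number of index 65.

The 65th triangular number is n(n+1)/2 with n = 65.
65·66/2 = 4290/2 = 2145.

2145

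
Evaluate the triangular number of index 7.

The 7th triangular number is n(n+1)/2 with n = 7.
7·8/2 = 56/2 = 28.

28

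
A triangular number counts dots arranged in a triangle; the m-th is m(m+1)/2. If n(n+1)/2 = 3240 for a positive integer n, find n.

80

Set n(n+1)/2 = 3240, giving n² + n − 6480 = 0.
The discriminant is 1 + 8·3240 = 25921, and √25921 = 161.
So n = (-1 + 161) / 2 = 160/2 = 80.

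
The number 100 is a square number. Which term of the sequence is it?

10

We need n² = 100, so n = √100 = 10.
Check: 10² = 100. ✓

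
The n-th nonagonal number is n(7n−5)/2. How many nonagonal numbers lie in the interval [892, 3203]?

The n-th nonagonal number is n(7n−5)/2.
Smallest index with value ≥ 892: n = 17 (giving 969).
Largest index with value ≤ 3203: n = 30 (giving 3075).
Indices 17 through 30: 14 terms.

14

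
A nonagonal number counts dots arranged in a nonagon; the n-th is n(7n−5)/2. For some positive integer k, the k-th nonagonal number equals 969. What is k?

Set n(7n−5)/2 = 969, giving 7n² − 5n − 1938 = 0.
The discriminant is 25 + 56·969 = 54289, and √54289 = 233.
So n = (5 + 233) / 14 = 238/14 = 17.

17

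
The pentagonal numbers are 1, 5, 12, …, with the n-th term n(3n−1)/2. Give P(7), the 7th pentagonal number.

70

7·(3·7 − 1)/2 = 7·20/2 = 7·10 = 70.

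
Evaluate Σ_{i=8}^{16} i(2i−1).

Σ i(2i−1) = 2Σi² − Σi over i = 8..16.
Σi = 136 − 28 = 108 and Σi² = 1496 − 140 = 1356.
2·1356 − 1·108 = 2604.

2604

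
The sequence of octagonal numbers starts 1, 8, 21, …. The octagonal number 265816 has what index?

298

Set n(3n−2) = 265816, giving 3n² − 2n − 265816 = 0.
So n = (2 + 1786) / 6 = 1788/6 = 298.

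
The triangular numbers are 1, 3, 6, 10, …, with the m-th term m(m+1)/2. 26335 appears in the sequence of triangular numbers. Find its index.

Set n(n+1)/2 = 26335, giving n² + n − 52670 = 0.
The discriminant is 1 + 8·26335 = 210681, and √210681 = 459.
So n = (-1 + 459) / 2 = 458/2 = 229.
Check: 229·230/2 = 26335. ✓

229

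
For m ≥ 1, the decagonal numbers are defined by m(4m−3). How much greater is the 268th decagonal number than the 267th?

2137

Consecutive decagonal numbers differ by 8n − 7: here 8·268 − 7 = 2137.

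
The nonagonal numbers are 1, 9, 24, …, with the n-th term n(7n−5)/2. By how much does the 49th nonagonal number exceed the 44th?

49·(7·49 − 5)/2 = 8281 and 44·(7·44 − 5)/2 = 6666.
Difference: 8281 − 6666 = 1615.

1615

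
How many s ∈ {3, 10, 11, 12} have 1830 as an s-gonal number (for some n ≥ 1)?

1

s = 3: P(3, 60) = 1830. ✓
s = 10: P(10, 21) = 1701 and P(10, 22) = 1870; 1830 is not s-gonal.
s = 11: P(11, 20) = 1730 and P(11, 21) = 1911; 1830 is not s-gonal.
s = 12: P(12, 19) = 1729 and P(12, 20) = 1920; 1830 is not s-gonal.
Hits: s ∈ {3} → 1.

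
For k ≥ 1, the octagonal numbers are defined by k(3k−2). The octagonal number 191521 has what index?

Set n(3n−2) = 191521, giving 3n² − 2n − 191521 = 0.
The discriminant is 4 + 12·191521 = 2298256, and √2298256 = 1516.
So n = (2 + 1516) / 6 = 1518/6 = 253.
Check: 253·(3·253 − 2) = 191521. ✓

253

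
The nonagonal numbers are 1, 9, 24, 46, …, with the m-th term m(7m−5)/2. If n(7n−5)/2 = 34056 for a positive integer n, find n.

Set n(7n−5)/2 = 34056, giving 7n² − 5n − 68112 = 0.
So n = (5 + 1381) / 14 = 1386/14 = 99.
Check: 99·(7·99 − 5)/2 = 34056. ✓

99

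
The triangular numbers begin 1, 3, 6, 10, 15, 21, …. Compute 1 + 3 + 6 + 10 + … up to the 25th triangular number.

Σ i(i+1)/2 = (Σi² + Σi) / 2 over i = 1..25.
Σi = 325 and Σi² = 5525.
(1·5525 + 1·325) / 2 = 5850/2 = 2925.

2925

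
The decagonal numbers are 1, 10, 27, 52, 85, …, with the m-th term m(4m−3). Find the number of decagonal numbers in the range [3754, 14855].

The n-th decagonal number is n(4n−3).
Smallest index with value ≥ 3754: n = 32 (giving 4000).
Largest index with value ≤ 14855: n = 61 (giving 14701).
Indices 32 through 61: 30 terms.

30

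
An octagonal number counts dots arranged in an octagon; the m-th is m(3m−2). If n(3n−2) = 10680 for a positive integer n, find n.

Set n(3n−2) = 10680, giving 3n² − 2n − 10680 = 0.
The discriminant is 4 + 12·10680 = 128164, and √128164 = 358.
So n = (2 + 358) / 6 = 360/6 = 60.
Check: 60·(3·60 − 2) = 10680. ✓

60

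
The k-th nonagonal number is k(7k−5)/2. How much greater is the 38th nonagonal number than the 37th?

Consecutive nonagonal numbers differ by 7n − 6: here 7·38 − 6 = 260.

260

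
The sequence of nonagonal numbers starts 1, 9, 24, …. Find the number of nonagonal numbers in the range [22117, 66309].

The n-th nonagonal number is n(7n−5)/2.
Smallest index with value ≥ 22117: n = 80 (giving 22200).
Largest index with value ≤ 66309: n = 138 (giving 66309).
Indices 80 through 138: 59 terms.

59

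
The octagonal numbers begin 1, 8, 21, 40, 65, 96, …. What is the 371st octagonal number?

The 371st octagonal number is n(3n−2) with n = 371.
371·(3·371 − 2) = 371·1111 = 412181.

412181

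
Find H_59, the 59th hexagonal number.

6903

The 59th hexagonal number is n(2n−1) with n = 59.
59·(2·59 − 1) = 59·117 = 6903.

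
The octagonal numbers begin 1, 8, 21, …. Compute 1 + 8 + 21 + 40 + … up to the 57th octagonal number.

186789

Σ i(3i−2) = 3Σi² − 2Σi over i = 1..57.
Σi = 1653 and Σi² = 63365.
3·63365 − 2·1653 = 186789.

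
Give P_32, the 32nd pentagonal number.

1520

The 32nd pentagonal number is n(3n−1)/2 with n = 32.
32·(3·32 − 1)/2 = 32·95/2 = 1520.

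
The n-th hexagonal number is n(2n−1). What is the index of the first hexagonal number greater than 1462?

Solve n(2n−1) > 1462 for integer n.
The largest n with value ≤ 1462 is 27 (since 1431 ≤ 1462 < 1540), so the first above is n = 28, value 1540.

28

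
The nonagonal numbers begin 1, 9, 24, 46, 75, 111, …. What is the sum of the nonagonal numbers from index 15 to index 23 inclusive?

Σ i(7i−5)/2 = (7Σi² − 5Σi) / 2 over i = 15..23.
Σi = 276 − 105 = 171 and Σi² = 4324 − 1015 = 3309.
(7·3309 − 5·171) / 2 = 22308/2 = 11154.

11154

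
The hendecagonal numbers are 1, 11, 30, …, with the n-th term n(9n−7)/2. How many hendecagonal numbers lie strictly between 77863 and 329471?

The n-th hendecagonal number is n(9n−7)/2.
Smallest index with value > 77863: n = 132 (giving 77946).
Largest index with value < 329471: n = 270 (giving 327105).
Indices 132 through 270: 139 terms.

139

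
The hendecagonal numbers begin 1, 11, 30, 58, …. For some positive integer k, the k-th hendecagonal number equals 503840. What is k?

Set n(9n−7)/2 = 503840, giving 9n² − 7n − 1007680 = 0.
So n = (7 + 6023) / 18 = 6030/18 = 335.

335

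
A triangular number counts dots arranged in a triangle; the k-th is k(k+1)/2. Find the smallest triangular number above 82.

Solve n(n+1)/2 > 82 for integer n.
The largest n with value ≤ 82 is 12 (since 78 ≤ 82 < 91), so the first above is n = 13, value 91.

91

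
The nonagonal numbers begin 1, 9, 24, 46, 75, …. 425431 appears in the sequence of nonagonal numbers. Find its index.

Set n(7n−5)/2 = 425431, giving 7n² − 5n − 850862 = 0.
The discriminant is 25 + 56·425431 = 23824161, and √23824161 = 4881.
So n = (5 + 4881) / 14 = 4886/14 = 349.

349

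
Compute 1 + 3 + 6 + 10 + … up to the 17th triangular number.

969

Σ i(i+1)/2 = (Σi² + Σi) / 2 over i = 1..17.
Σi = 153 and Σi² = 1785.
(1·1785 + 1·153) / 2 = 1938/2 = 969.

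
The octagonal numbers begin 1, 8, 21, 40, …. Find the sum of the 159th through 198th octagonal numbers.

3825180

Σ i(3i−2) = 3Σi² − 2Σi over i = 159..198.
Σi = 19701 − 12561 = 7140 and Σi² = 2607099 − 1327279 = 1279820.
3·1279820 − 2·7140 = 3825180.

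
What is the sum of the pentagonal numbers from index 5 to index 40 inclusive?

Σ i(3i−1)/2 = (3Σi² − Σi) / 2 over i = 5..40.
Σi = 820 − 10 = 810 and Σi² = 22140 − 30 = 22110.
(3·22110 − 1·810) / 2 = 65520/2 = 32760.

32760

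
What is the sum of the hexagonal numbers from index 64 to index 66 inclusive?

25159

Σ i(2i−1) = 2Σi² − Σi over i = 64..66.
Σi = 2211 − 2016 = 195 and Σi² = 98021 − 85344 = 12677.
2·12677 − 1·195 = 25159.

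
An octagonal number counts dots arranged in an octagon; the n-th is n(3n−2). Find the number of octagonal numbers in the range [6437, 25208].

46

The n-th octagonal number is n(3n−2).
Smallest index with value ≥ 6437: n = 47 (giving 6533).
Largest index with value ≤ 25208: n = 92 (giving 25208).
Indices 47 through 92: 46 terms.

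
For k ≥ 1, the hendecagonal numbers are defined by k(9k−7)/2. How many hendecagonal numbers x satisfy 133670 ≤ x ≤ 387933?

122

The n-th hendecagonal number is n(9n−7)/2.
Smallest index with value ≥ 133670: n = 173 (giving 134075).
Largest index with value ≤ 387933: n = 294 (giving 387933).
Indices 173 through 294: 122 terms.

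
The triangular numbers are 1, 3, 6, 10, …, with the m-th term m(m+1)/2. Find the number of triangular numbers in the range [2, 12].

The n-th triangular number is n(n+1)/2.
Smallest index with value ≥ 2: n = 2 (giving 3).
Largest index with value ≤ 12: n = 4 (giving 10).
Indices 2 through 4: 3 terms.

3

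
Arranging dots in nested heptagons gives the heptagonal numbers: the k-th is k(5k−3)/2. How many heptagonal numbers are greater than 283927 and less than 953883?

280

The n-th heptagonal number is n(5n−3)/2.
Smallest index with value > 283927: n = 338 (giving 285103).
Largest index with value < 953883: n = 617 (giving 950797).
Indices 338 through 617: 280 terms.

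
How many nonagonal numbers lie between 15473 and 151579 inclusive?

142

The n-th nonagonal number is n(7n−5)/2.
Smallest index with value ≥ 15473: n = 67 (giving 15544).
Largest index with value ≤ 151579: n = 208 (giving 150904).
Indices 67 through 208: 142 terms.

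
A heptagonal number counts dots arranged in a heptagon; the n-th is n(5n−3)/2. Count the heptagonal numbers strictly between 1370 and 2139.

6

The n-th heptagonal number is n(5n−3)/2.
Smallest index with value > 1370: n = 24 (giving 1404).
Largest index with value < 2139: n = 29 (giving 2059).
Indices 24 through 29: 6 terms.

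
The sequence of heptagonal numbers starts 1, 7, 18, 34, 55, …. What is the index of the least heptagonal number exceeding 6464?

Solve n(5n−3)/2 > 6464 for integer n.
The largest n with value ≤ 6464 is 51 (since 6426 ≤ 6464 < 6682), so the first above is n = 52, value 6682.

52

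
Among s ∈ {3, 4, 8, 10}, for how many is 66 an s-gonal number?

s = 3: P(3, 11) = 66. ✓
s = 4: P(4, 8) = 64 and P(4, 9) = 81; 66 is not s-gonal.
s = 8: P(8, 5) = 65 and P(8, 6) = 96; 66 is not s-gonal.
s = 10: P(10, 4) = 52 and P(10, 5) = 85; 66 is not s-gonal.
Hits: s ∈ {3} → 1.

1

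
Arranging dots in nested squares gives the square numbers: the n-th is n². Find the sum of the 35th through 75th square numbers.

Σ_{i=35}^{75} i² = 143450 − 13685 = 129765.

129765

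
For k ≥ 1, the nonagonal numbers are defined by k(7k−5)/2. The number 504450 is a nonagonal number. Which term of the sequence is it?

380

Set n(7n−5)/2 = 504450, giving 7n² − 5n − 1008900 = 0.
So n = (5 + 5315) / 14 = 5320/14 = 380.
Check: 380·(7·380 − 5)/2 = 504450. ✓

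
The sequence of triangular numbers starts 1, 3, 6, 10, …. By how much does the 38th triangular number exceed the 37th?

38

Consecutive triangular numbers differ by n: T_{38} − T_{37} = 38.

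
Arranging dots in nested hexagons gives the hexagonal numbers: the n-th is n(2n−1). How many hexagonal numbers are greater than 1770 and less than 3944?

The n-th hexagonal number is n(2n−1).
Smallest index with value > 1770: n = 31 (giving 1891).
Largest index with value < 3944: n = 44 (giving 3828).
Indices 31 through 44: 14 terms.

14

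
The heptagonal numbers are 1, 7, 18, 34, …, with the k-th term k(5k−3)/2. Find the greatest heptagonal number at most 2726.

Solve n(5n−3)/2 ≤ 2726 for integer n.
n = 33 gives 2673 ≤ 2726, while n = 34 gives 2839 > 2726; so the answer is 2673.

2673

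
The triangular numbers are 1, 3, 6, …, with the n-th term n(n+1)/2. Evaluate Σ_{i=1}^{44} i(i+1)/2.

Σ i(i+1)/2 = (Σi² + Σi) / 2 over i = 1..44.
Σi = 990 and Σi² = 29370.
(1·29370 + 1·990) / 2 = 30360/2 = 15180.

15180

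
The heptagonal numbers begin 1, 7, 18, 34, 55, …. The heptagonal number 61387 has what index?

Set n(5n−3)/2 = 61387, giving 5n² − 3n − 122774 = 0.
The discriminant is 9 + 40·61387 = 2455489, and √2455489 = 1567.
So n = (3 + 1567) / 10 = 1570/10 = 157.

157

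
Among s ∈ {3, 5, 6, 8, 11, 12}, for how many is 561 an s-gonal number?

s = 3: P(3, 33) = 561. ✓
s = 5: P(5, 19) = 532 and P(5, 20) = 590; 561 is not s-gonal.
s = 6: P(6, 17) = 561. ✓
s = 8: P(8, 14) = 560 and P(8, 15) = 645; 561 is not s-gonal.
s = 11: P(11, 11) = 506 and P(11, 12) = 606; 561 is not s-gonal.
s = 12: P(12, 11) = 561. ✓
Hits: s ∈ {3, 6, 12} → 3.

3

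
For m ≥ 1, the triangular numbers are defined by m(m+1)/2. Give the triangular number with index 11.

The 11th triangular number is n(n+1)/2 with n = 11.
11·12/2 = 132/2 = 66.

66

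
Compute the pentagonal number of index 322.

The 322nd pentagonal number is n(3n−1)/2 with n = 322.
322·(3·322 − 1)/2 = 322·965/2 = 155365.

155365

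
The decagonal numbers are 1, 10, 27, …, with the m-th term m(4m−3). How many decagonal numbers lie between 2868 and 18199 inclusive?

40

The n-th decagonal number is n(4n−3).
Smallest index with value ≥ 2868: n = 28 (giving 3052).
Largest index with value ≤ 18199: n = 67 (giving 17755).
Indices 28 through 67: 40 terms.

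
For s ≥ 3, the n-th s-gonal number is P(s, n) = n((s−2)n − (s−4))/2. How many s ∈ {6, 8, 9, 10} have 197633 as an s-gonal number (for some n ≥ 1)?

1

s = 6: P(6, 314) = 196878 and P(6, 315) = 198135; 197633 is not s-gonal.
s = 8: P(8, 257) = 197633. ✓
s = 9: P(9, 237) = 195999 and P(9, 238) = 197659; 197633 is not s-gonal.
s = 10: P(10, 222) = 196470 and P(10, 223) = 198247; 197633 is not s-gonal.
Hits: s ∈ {8} → 1.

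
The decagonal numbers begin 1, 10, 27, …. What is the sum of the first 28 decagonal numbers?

29638

Σ i(4i−3) = 4Σi² − 3Σi over i = 1..28.
Σi = 406 and Σi² = 7714.
4·7714 − 3·406 = 29638.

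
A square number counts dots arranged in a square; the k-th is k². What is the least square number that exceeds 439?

441

Solve n² > 439 for integer n.
The largest n with value ≤ 439 is 20 (since 400 ≤ 439 < 441), so the first above is n = 21, value 441.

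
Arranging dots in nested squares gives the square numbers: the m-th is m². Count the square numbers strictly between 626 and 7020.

58

The n-th square number is n².
Smallest index with value > 626: n = 26 (giving 676).
Largest index with value < 7020: n = 83 (giving 6889).
Indices 26 through 83: 58 terms.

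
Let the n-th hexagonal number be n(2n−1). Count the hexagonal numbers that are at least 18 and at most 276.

The n-th hexagonal number is n(2n−1).
Smallest index with value ≥ 18: n = 4 (giving 28).
Largest index with value ≤ 276: n = 12 (giving 276).
Indices 4 through 12: 9 terms.

9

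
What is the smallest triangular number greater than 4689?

4753

Solve n(n+1)/2 > 4689 for integer n.
The largest n with value ≤ 4689 is 96 (since 4656 ≤ 4689 < 4753), so the first above is n = 97, value 4753.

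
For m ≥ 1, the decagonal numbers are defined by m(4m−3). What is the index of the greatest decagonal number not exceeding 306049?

Solve n(4n−3) ≤ 306049 for integer n.
n = 276 gives 303876 ≤ 306049, while n = 277 gives 306085 > 306049; so the answer is index 276.

276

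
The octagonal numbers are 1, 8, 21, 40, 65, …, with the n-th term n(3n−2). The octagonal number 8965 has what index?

55

Set n(3n−2) = 8965, giving 3n² − 2n − 8965 = 0.
So n = (2 + 328) / 6 = 330/6 = 55.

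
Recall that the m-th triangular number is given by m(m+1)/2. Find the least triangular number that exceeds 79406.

79800

Solve n(n+1)/2 > 79406 for integer n.
The largest n with value ≤ 79406 is 398 (since 79401 ≤ 79406 < 79800), so the first above is n = 399, value 79800.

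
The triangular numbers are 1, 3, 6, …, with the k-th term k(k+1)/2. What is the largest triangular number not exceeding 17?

Solve n(n+1)/2 ≤ 17 for integer n.
n = 5 gives 15 ≤ 17, while n = 6 gives 21 > 17; so the answer is 15.

15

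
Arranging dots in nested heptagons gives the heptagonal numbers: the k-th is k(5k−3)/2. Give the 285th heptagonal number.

The 285th heptagonal number is n(5n−3)/2 with n = 285.
285·(5·285 − 3)/2 = 285·1422/2 = 285·711 = 202635.

202635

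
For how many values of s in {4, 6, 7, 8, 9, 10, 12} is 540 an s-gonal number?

s = 4: P(4, 23) = 529 and P(4, 24) = 576; 540 is not s-gonal.
s = 6: P(6, 16) = 496 and P(6, 17) = 561; 540 is not s-gonal.
s = 7: P(7, 15) = 540. ✓
s = 8: P(8, 13) = 481 and P(8, 14) = 560; 540 is not s-gonal.
s = 9: P(9, 12) = 474 and P(9, 13) = 559; 540 is not s-gonal.
s = 10: P(10, 12) = 540. ✓
s = 12: P(12, 10) = 460 and P(12, 11) = 561; 540 is not s-gonal.
Hits: s ∈ {7, 10} → 2.

2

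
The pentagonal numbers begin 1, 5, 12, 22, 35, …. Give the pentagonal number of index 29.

1247

29·(3·29 − 1)/2 = 29·86/2 = 29·43 = 1247.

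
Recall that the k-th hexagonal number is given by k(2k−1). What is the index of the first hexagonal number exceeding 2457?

Solve n(2n−1) > 2457 for integer n.
The largest n with value ≤ 2457 is 35 (since 2415 ≤ 2457 < 2556), so the first above is n = 36, value 2556.

36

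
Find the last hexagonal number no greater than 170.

Solve n(2n−1) ≤ 170 for integer n.
n = 9 gives 153 ≤ 170, while n = 10 gives 190 > 170; so the answer is 153.

153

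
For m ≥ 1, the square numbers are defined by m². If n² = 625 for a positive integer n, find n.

We need n² = 625, so n = √625 = 25.
Check: 25² = 625. ✓

25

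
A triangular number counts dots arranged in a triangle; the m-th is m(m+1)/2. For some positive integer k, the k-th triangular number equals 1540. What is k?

Set n(n+1)/2 = 1540, giving n² + n − 3080 = 0.
So n = (-1 + 111) / 2 = 110/2 = 55.

55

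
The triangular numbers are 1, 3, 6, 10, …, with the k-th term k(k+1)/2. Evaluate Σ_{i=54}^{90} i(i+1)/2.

99345

Σ i(i+1)/2 = (Σi² + Σi) / 2 over i = 54..90.
Σi = 4095 − 1431 = 2664 and Σi² = 247065 − 51039 = 196026.
(1·196026 + 1·2664) / 2 = 198690/2 = 99345.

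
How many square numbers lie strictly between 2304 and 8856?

The n-th square number is n².
Smallest index with value > 2304: n = 49 (giving 2401).
Largest index with value < 8856: n = 94 (giving 8836).
Indices 49 through 94: 46 terms.

46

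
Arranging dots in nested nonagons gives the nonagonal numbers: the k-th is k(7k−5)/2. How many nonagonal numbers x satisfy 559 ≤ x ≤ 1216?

The n-th nonagonal number is n(7n−5)/2.
Smallest index with value ≥ 559: n = 13 (giving 559).
Largest index with value ≤ 1216: n = 19 (giving 1216).
Indices 13 through 19: 7 terms.

7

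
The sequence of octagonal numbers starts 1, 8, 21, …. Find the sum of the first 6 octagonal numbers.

231

Σ i(3i−2) = 3Σi² − 2Σi over i = 1..6.
Σi = 21 and Σi² = 91.
3·91 − 2·21 = 231.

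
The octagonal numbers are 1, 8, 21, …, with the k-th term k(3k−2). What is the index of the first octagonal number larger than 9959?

Solve n(3n−2) > 9959 for integer n.
The largest n with value ≤ 9959 is 57 (since 9633 ≤ 9959 < 9976), so the first above is n = 58, value 9976.

58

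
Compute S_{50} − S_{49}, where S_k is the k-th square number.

99

n² − (n−1)² = 2n − 1, so 50² − 49² = 2·50 − 1 = 99.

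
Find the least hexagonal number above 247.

276

Solve n(2n−1) > 247 for integer n.
The largest n with value ≤ 247 is 11 (since 231 ≤ 247 < 276), so the first above is n = 12, value 276.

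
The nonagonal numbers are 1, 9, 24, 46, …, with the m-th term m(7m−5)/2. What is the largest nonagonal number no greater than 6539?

Solve n(7n−5)/2 ≤ 6539 for integer n.
n = 43 gives 6364 ≤ 6539, while n = 44 gives 6666 > 6539; so the answer is 6364.

6364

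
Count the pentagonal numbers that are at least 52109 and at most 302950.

The n-th pentagonal number is n(3n−1)/2.
Smallest index with value ≥ 52109: n = 187 (giving 52360).
Largest index with value ≤ 302950: n = 449 (giving 302177).
Indices 187 through 449: 263 terms.

263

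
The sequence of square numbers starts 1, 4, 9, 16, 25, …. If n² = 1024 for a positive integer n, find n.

We need n² = 1024, so n = √1024 = 32.

32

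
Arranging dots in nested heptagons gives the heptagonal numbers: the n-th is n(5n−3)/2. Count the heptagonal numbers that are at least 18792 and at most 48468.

The n-th heptagonal number is n(5n−3)/2.
Smallest index with value ≥ 18792: n = 87 (giving 18792).
Largest index with value ≤ 48468: n = 139 (giving 48094).
Indices 87 through 139: 53 terms.

53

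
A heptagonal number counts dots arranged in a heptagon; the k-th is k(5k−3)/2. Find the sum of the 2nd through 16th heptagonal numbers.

3535

Σ i(5i−3)/2 = (5Σi² − 3Σi) / 2 over i = 2..16.
Σi = 136 − 1 = 135 and Σi² = 1496 − 1 = 1495.
(5·1495 − 3·135) / 2 = 7070/2 = 3535.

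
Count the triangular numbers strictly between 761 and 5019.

61

The n-th triangular number is n(n+1)/2.
Smallest index with value > 761: n = 39 (giving 780).
Largest index with value < 5019: n = 99 (giving 4950).
Indices 39 through 99: 61 terms.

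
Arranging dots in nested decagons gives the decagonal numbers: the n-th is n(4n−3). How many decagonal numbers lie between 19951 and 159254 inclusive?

The n-th decagonal number is n(4n−3).
Smallest index with value ≥ 19951: n = 71 (giving 19951).
Largest index with value ≤ 159254: n = 199 (giving 157807).
Indices 71 through 199: 129 terms.

129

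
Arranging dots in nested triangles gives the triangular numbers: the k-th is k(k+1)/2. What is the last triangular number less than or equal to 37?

36

Solve n(n+1)/2 ≤ 37 for integer n.
n = 8 gives 36 ≤ 37, while n = 9 gives 45 > 37; so the answer is 36.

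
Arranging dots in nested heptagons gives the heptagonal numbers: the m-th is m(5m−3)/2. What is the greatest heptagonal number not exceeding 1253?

Solve n(5n−3)/2 ≤ 1253 for integer n.
n = 22 gives 1177 ≤ 1253, while n = 23 gives 1288 > 1253; so the answer is 1177.

1177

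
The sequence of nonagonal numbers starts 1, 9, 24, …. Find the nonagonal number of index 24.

The 24th nonagonal number is n(7n−5)/2 with n = 24.
24·(7·24 − 5)/2 = 24·163/2 = 1956.

1956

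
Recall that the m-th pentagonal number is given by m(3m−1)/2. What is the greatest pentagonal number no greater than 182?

Solve n(3n−1)/2 ≤ 182 for integer n.
n = 11 gives 176 ≤ 182, while n = 12 gives 210 > 182; so the answer is 176.

176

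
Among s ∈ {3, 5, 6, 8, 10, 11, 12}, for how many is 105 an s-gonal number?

s = 3: P(3, 14) = 105. ✓
s = 5: P(5, 8) = 92 and P(5, 9) = 117; 105 is not s-gonal.
s = 6: P(6, 7) = 91 and P(6, 8) = 120; 105 is not s-gonal.
s = 8: P(8, 6) = 96 and P(8, 7) = 133; 105 is not s-gonal.
s = 10: P(10, 5) = 85 and P(10, 6) = 126; 105 is not s-gonal.
s = 11: P(11, 5) = 95 and P(11, 6) = 141; 105 is not s-gonal.
s = 12: P(12, 5) = 105. ✓
Hits: s ∈ {3, 12} → 2.

2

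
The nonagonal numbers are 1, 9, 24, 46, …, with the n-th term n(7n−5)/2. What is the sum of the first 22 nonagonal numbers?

12650

Σ i(7i−5)/2 = (7Σi² − 5Σi) / 2 over i = 1..22.
Σi = 253 and Σi² = 3795.
(7·3795 − 5·253) / 2 = 25300/2 = 12650.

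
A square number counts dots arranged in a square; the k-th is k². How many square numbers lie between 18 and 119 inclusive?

The n-th square number is n².
Smallest index with value ≥ 18: n = 5 (giving 25).
Largest index with value ≤ 119: n = 10 (giving 100).
Indices 5 through 10: 6 terms.

6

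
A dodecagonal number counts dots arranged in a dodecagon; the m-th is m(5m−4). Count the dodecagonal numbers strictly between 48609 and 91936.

36

The n-th dodecagonal number is n(5n−4).
Smallest index with value > 48609: n = 100 (giving 49600).
Largest index with value < 91936: n = 135 (giving 90585).
Indices 100 through 135: 36 terms.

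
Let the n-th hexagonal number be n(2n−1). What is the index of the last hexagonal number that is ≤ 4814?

49

Solve n(2n−1) ≤ 4814 for integer n.
n = 49 gives 4753 ≤ 4814, while n = 50 gives 4950 > 4814; so the answer is index 49.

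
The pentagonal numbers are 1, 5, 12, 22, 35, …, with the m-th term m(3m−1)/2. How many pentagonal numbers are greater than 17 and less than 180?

The n-th pentagonal number is n(3n−1)/2.
Smallest index with value > 17: n = 4 (giving 22).
Largest index with value < 180: n = 11 (giving 176).
Indices 4 through 11: 8 terms.

8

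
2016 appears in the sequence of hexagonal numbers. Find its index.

32

Set n(2n−1) = 2016, giving 2n² − n − 2016 = 0.
The discriminant is 1 + 8·2016 = 16129, and √16129 = 127.
So n = (1 + 127) / 4 = 128/4 = 32.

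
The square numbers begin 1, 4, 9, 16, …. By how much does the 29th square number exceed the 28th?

57

n² − (n−1)² = 2n − 1, so 29² − 28² = 2·29 − 1 = 57.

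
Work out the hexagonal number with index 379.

286903

379·(2·379 − 1) = 379·757 = 286903.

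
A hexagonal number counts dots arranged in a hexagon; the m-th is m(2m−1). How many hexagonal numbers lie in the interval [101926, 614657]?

The n-th hexagonal number is n(2n−1).
Smallest index with value ≥ 101926: n = 226 (giving 101926).
Largest index with value ≤ 614657: n = 554 (giving 613278).
Indices 226 through 554: 329 terms.

329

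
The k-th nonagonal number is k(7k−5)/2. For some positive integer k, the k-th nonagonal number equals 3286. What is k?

Set n(7n−5)/2 = 3286, giving 7n² − 5n − 6572 = 0.
So n = (5 + 429) / 14 = 434/14 = 31.

31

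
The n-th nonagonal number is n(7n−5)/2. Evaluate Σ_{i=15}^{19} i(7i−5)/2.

4880

Σ i(7i−5)/2 = (7Σi² − 5Σi) / 2 over i = 15..19.
Σi = 190 − 105 = 85 and Σi² = 2470 − 1015 = 1455.
(7·1455 − 5·85) / 2 = 9760/2 = 4880.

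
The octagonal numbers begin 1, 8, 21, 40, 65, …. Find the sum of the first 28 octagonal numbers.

Σ i(3i−2) = 3Σi² − 2Σi over i = 1..28.
Σi = 406 and Σi² = 7714.
3·7714 − 2·406 = 22330.

22330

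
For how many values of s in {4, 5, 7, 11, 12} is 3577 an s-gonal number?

s = 4: P(4, 59) = 3481 and P(4, 60) = 3600; 3577 is not s-gonal.
s = 5: P(5, 49) = 3577. ✓
s = 7: P(7, 38) = 3553 and P(7, 39) = 3744; 3577 is not s-gonal.
s = 11: P(11, 28) = 3430 and P(11, 29) = 3683; 3577 is not s-gonal.
s = 12: P(12, 27) = 3537 and P(12, 28) = 3808; 3577 is not s-gonal.
Hits: s ∈ {5} → 1.

1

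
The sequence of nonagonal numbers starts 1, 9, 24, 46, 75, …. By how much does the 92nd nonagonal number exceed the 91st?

Consecutive nonagonal numbers differ by 7n − 6: here 7·92 − 6 = 638.

638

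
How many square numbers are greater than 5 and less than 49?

The n-th square number is n².
Smallest index with value > 5: n = 3 (giving 9).
Largest index with value < 49: n = 6 (giving 36).
Indices 3 through 6: 4 terms.

4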